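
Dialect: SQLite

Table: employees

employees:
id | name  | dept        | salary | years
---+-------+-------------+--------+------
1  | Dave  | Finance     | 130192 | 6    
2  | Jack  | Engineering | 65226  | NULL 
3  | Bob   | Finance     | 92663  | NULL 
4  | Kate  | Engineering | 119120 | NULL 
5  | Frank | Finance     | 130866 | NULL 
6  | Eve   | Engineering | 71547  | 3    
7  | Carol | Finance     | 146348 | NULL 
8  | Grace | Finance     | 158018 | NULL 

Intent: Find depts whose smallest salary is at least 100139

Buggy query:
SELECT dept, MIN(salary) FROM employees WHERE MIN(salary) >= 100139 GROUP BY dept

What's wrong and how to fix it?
Bug: MIN() in WHERE is a misuse of aggregate

Fix: Replace WHERE with HAVING after the GROUP BY

Corrected query:
SELECT dept, MIN(salary) FROM employees GROUP BY dept HAVING MIN(salary) >= 100139

Result:
(no rows)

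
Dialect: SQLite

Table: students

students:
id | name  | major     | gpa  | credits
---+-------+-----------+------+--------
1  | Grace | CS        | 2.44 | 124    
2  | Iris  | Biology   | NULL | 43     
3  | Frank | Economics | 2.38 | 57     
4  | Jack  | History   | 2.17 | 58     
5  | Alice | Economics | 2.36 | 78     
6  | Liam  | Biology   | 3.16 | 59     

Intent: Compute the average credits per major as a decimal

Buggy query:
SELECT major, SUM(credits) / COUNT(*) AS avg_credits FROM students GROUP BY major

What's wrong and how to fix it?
Bug: SUM(credits) and COUNT(*) are both integers; the division truncates the fractional part

Fix: Multiply by 1.0 (or CAST to REAL) to force floating-point division

Corrected query:
SELECT major, SUM(credits) * 1.0 / COUNT(*) AS avg_credits FROM students GROUP BY major

Result:
major     | avg_credits
----------+------------
Biology   | 51         
CS        | 124        
Economics | 67.5       
History   | 58         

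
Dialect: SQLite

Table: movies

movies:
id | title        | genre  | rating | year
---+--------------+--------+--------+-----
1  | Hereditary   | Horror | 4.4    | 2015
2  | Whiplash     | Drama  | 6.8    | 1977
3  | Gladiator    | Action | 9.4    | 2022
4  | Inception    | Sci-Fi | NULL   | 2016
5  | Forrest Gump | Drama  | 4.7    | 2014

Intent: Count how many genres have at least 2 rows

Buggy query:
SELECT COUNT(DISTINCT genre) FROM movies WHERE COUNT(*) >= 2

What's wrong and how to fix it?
Bug: WHERE filters individual rows, not groups, so a group-level COUNT is invalid there

Fix: Group first with HAVING COUNT(*) >= 2, then COUNT the resulting groups

Corrected query:
SELECT COUNT(*) FROM (SELECT genre FROM movies GROUP BY genre HAVING COUNT(*) >= 2)

Result:
COUNT(*)
--------
1       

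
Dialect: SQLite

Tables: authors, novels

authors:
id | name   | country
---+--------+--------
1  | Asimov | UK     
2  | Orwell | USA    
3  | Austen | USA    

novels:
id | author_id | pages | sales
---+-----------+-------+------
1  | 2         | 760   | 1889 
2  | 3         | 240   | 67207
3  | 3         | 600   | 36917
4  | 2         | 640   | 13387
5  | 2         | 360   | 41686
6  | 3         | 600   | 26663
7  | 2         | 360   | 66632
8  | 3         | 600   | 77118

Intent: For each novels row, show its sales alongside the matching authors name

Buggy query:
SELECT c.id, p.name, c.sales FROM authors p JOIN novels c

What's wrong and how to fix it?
Bug: Missing join condition: each novels row is matched to all authors rows instead of just its own

Fix: Add ON c.author_id = p.id to the JOIN

Corrected query:
SELECT c.id, p.name, c.sales FROM authors p JOIN novels c ON c.author_id = p.id

Result:
id | name   | sales
---+--------+------
1  | Orwell | 1889 
2  | Austen | 67207
3  | Austen | 36917
4  | Orwell | 13387
5  | Orwell | 41686
6  | Austen | 26663
7  | Orwell | 66632
8  | Austen | 77118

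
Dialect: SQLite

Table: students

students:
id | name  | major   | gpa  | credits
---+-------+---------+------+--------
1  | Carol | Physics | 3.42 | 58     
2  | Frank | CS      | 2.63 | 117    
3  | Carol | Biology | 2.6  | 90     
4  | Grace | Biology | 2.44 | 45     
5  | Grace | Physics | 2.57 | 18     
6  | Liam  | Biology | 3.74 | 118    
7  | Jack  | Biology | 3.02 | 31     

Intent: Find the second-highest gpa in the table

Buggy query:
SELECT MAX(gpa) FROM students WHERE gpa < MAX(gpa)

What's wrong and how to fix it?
Bug: MAX(gpa) on the right of the comparison is an aggregate-in-WHERE error

Fix: Compute the overall MAX in a subquery, then take MAX of rows below it

Corrected query:
SELECT MAX(gpa) FROM students WHERE gpa < (SELECT MAX(gpa) FROM students)

Result:
MAX(gpa)
--------
3.42    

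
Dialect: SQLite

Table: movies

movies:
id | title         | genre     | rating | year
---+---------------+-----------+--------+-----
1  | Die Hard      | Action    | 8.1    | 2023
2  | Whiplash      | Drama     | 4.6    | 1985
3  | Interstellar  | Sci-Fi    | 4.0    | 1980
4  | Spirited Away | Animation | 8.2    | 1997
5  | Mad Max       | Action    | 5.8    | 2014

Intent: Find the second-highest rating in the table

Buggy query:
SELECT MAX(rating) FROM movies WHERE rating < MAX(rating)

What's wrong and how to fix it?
Bug: MAX(rating) on the right of the comparison is an aggregate-in-WHERE error

Fix: Put the inner MAX in a scalar subquery

Corrected query:
SELECT MAX(rating) FROM movies WHERE rating < (SELECT MAX(rating) FROM movies)

Result:
MAX(rating)
-----------
8.1        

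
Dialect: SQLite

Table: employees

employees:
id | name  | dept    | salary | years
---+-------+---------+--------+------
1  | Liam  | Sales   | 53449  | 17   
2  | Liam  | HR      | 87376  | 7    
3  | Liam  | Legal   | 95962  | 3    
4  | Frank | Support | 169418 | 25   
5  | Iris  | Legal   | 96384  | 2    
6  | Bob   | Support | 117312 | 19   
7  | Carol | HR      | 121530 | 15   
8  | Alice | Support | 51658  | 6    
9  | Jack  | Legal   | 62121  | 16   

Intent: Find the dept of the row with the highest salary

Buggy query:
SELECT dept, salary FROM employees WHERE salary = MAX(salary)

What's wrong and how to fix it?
Bug: WHERE is evaluated per row; an aggregate over the whole table isn't defined there

Fix: Use a subquery: WHERE salary = (SELECT MAX(salary) FROM employees)

Corrected query:
SELECT dept, salary FROM employees WHERE salary = (SELECT MAX(salary) FROM employees)

Result:
dept    | salary
--------+-------
Support | 169418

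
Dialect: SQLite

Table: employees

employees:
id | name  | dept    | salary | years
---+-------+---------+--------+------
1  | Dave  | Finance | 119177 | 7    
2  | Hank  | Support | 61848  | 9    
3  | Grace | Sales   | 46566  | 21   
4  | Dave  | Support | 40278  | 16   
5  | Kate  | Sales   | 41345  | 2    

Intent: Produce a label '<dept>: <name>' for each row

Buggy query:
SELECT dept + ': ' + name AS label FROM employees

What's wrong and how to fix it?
Bug: '+' is numeric addition; on text columns SQLite converts them to 0 instead of concatenating

Fix: Replace + with || to concatenate text

Corrected query:
SELECT dept || ': ' || name AS label FROM employees

Result:
label        
-------------
Finance: Dave
Support: Hank
Sales: Grace 
Support: Dave
Sales: Kate  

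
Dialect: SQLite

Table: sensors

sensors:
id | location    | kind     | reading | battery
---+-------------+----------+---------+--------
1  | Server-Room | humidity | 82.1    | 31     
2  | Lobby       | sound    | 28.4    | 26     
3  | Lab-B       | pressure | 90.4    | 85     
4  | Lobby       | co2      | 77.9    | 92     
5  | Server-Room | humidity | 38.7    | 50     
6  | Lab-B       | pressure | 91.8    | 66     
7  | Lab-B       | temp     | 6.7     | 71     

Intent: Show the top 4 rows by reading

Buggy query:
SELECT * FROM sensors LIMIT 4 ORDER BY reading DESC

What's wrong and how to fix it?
Bug: ORDER BY cannot follow LIMIT; LIMIT is the final clause

Fix: Swap the clauses: ORDER BY first, then LIMIT

Corrected query:
SELECT * FROM sensors ORDER BY reading DESC LIMIT 4

Result:
id | location    | kind     | reading | battery
---+-------------+----------+---------+--------
6  | Lab-B       | pressure | 91.8    | 66     
3  | Lab-B       | pressure | 90.4    | 85     
1  | Server-Room | humidity | 82.1    | 31     
4  | Lobby       | co2      | 77.9    | 92     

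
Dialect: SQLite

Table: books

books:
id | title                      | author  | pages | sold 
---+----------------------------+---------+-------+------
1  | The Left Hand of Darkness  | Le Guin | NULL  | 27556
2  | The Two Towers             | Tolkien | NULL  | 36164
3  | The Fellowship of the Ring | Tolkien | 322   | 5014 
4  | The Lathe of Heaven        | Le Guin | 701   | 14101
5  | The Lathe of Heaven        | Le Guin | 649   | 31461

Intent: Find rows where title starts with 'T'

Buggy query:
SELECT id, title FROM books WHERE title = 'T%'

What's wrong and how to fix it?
Bug: '=' compares the literal string including the % character; pattern matching needs LIKE

Fix: Replace '=' with LIKE so 'T%' is treated as a pattern

Corrected query:
SELECT id, title FROM books WHERE title LIKE 'T%'

Result:
id | title                     
---+---------------------------
1  | The Left Hand of Darkness 
2  | The Two Towers            
3  | The Fellowship of the Ring
4  | The Lathe of Heaven       
5  | The Lathe of Heaven       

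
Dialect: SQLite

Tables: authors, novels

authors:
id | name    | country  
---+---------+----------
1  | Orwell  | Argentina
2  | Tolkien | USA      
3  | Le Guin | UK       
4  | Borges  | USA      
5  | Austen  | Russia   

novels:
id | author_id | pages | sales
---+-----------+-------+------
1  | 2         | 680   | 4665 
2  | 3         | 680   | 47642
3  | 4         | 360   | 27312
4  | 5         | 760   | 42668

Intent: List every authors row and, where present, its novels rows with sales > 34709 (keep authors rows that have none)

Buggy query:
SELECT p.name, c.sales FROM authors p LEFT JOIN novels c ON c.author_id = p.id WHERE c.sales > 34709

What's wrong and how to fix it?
Bug: A WHERE condition on the right-hand table after LEFT JOIN drops unmatched parents

Fix: Put 'c.sales > 34709' in the JOIN's ON clause instead of WHERE

Corrected query:
SELECT p.name, c.sales FROM authors p LEFT JOIN novels c ON c.author_id = p.id AND c.sales > 34709

Result:
name    | sales
--------+------
Orwell  | NULL 
Tolkien | NULL 
Le Guin | 47642
Borges  | NULL 
Austen  | 42668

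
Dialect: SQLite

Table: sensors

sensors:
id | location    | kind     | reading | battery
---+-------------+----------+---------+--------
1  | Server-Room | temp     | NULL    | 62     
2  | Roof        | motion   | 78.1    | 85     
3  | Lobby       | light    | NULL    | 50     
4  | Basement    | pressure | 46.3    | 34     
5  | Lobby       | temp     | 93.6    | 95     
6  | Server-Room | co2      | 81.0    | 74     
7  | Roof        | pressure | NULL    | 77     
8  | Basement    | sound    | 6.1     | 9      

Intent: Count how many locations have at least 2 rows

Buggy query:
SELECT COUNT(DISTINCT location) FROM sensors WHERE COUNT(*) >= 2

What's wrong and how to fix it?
Bug: COUNT(*) cannot appear in WHERE; the per-group count doesn't exist yet

Fix: Group first with HAVING COUNT(*) >= 2, then COUNT the resulting groups

Corrected query:
SELECT COUNT(*) FROM (SELECT location FROM sensors GROUP BY location HAVING COUNT(*) >= 2)

Result:
COUNT(*)
--------
4       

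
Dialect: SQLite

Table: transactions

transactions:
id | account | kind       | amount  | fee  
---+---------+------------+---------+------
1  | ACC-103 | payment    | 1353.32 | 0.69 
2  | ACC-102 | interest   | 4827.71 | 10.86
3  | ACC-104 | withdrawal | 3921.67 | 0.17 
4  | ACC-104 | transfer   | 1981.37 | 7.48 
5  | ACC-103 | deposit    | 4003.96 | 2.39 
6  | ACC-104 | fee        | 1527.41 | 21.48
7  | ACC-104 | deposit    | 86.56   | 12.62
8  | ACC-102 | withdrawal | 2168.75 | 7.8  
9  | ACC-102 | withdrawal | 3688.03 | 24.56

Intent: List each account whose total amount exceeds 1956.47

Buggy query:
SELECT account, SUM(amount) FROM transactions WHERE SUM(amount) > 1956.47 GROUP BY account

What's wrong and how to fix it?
Bug: WHERE runs before GROUP BY, so aggregates aren't available there

Fix: Use HAVING (which filters groups after aggregation) instead of WHERE

Corrected query:
SELECT account, SUM(amount) FROM transactions GROUP BY account HAVING SUM(amount) > 1956.47

Result:
account | SUM(amount)
--------+------------
ACC-102 | 10684.49   
ACC-103 | 5357.28    
ACC-104 | 7517.01    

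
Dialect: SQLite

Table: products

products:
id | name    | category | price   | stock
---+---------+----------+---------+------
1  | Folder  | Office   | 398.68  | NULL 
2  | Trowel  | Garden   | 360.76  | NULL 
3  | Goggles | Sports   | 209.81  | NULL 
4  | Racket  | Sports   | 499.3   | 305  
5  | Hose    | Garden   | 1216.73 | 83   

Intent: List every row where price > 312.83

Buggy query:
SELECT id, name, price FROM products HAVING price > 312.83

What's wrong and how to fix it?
Bug: HAVING filters the output of aggregation, but this query has no GROUP BY and no aggregate functions, so SQLite rejects it (HAVING clause on a non-aggregate query); the condition here is per row

Fix: Replace HAVING with WHERE since the condition applies to individual rows

Corrected query:
SELECT id, name, price FROM products WHERE price > 312.83

Result:
id | name   | price  
---+--------+--------
1  | Folder | 398.68 
2  | Trowel | 360.76 
4  | Racket | 499.3  
5  | Hose   | 1216.73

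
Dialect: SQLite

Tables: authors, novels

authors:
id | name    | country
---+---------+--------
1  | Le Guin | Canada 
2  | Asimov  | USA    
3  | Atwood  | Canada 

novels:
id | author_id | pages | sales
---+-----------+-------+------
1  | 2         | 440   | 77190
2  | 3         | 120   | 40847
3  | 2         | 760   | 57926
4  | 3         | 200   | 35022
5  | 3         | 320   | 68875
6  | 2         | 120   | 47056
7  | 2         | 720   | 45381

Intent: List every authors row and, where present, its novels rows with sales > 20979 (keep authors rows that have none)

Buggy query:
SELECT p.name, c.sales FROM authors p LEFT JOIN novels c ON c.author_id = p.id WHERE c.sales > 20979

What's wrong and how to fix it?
Bug: Filtering c.sales in WHERE discards the NULL rows produced by LEFT JOIN, turning it into an inner join

Fix: Move the right-table condition into the ON clause so unmatched parents are kept

Corrected query:
SELECT p.name, c.sales FROM authors p LEFT JOIN novels c ON c.author_id = p.id AND c.sales > 20979

Result:
name    | sales
--------+------
Le Guin | NULL 
Asimov  | 45381
Asimov  | 47056
Asimov  | 57926
Asimov  | 77190
Atwood  | 35022
Atwood  | 40847
Atwood  | 68875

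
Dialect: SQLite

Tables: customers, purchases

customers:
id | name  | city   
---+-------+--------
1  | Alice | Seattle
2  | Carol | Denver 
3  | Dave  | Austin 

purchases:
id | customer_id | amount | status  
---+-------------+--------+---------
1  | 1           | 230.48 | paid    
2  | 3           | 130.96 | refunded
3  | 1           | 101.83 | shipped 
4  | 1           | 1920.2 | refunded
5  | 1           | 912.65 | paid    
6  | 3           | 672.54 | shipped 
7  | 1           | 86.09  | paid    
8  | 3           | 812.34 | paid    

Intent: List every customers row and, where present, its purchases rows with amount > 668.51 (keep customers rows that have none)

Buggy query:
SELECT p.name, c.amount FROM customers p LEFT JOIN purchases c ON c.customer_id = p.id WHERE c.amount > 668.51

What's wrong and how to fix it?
Bug: Filtering c.amount in WHERE discards the NULL rows produced by LEFT JOIN, turning it into an inner join

Fix: Move the right-table condition into the ON clause so unmatched parents are kept

Corrected query:
SELECT p.name, c.amount FROM customers p LEFT JOIN purchases c ON c.customer_id = p.id AND c.amount > 668.51

Result:
name  | amount
------+-------
Alice | 912.65
Alice | 1920.2
Carol | NULL  
Dave  | 672.54
Dave  | 812.34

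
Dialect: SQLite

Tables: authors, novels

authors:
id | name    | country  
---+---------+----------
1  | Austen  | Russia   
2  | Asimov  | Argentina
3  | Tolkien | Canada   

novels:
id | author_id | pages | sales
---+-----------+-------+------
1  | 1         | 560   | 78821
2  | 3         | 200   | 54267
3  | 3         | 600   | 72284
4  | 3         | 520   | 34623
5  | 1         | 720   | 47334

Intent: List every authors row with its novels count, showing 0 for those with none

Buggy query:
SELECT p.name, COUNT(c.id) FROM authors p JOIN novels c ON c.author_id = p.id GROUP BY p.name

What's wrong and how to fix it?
Bug: INNER JOIN drops authors rows that have no matching novels rows

Fix: Switch to LEFT JOIN to retain unmatched parent rows

Corrected query:
SELECT p.name, COUNT(c.id) FROM authors p LEFT JOIN novels c ON c.author_id = p.id GROUP BY p.name

Result:
name    | COUNT(c.id)
--------+------------
Asimov  | 0          
Austen  | 2          
Tolkien | 3          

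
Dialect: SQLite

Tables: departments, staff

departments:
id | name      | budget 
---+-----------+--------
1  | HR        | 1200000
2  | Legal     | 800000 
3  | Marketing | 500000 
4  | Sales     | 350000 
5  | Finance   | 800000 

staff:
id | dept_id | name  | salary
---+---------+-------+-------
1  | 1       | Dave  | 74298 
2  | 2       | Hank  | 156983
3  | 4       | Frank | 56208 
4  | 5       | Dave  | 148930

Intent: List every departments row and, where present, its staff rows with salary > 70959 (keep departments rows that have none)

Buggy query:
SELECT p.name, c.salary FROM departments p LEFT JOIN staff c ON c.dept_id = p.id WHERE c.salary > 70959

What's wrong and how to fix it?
Bug: Filtering c.salary in WHERE discards the NULL rows produced by LEFT JOIN, turning it into an inner join

Fix: Move the right-table condition into the ON clause so unmatched parents are kept

Corrected query:
SELECT p.name, c.salary FROM departments p LEFT JOIN staff c ON c.dept_id = p.id AND c.salary > 70959

Result:
name      | salary
----------+-------
HR        | 74298 
Legal     | 156983
Marketing | NULL  
Sales     | NULL  
Finance   | 148930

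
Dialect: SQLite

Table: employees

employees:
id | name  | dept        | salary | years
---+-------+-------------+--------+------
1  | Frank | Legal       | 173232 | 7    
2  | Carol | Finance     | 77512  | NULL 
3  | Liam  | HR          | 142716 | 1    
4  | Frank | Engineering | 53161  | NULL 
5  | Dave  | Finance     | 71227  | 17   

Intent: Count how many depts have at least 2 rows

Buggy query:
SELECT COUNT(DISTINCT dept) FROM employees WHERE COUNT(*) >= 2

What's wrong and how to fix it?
Bug: WHERE filters individual rows, not groups, so a group-level COUNT is invalid there

Fix: Group first with HAVING COUNT(*) >= 2, then COUNT the resulting groups

Corrected query:
SELECT COUNT(*) FROM (SELECT dept FROM employees GROUP BY dept HAVING COUNT(*) >= 2)

Result:
COUNT(*)
--------
1       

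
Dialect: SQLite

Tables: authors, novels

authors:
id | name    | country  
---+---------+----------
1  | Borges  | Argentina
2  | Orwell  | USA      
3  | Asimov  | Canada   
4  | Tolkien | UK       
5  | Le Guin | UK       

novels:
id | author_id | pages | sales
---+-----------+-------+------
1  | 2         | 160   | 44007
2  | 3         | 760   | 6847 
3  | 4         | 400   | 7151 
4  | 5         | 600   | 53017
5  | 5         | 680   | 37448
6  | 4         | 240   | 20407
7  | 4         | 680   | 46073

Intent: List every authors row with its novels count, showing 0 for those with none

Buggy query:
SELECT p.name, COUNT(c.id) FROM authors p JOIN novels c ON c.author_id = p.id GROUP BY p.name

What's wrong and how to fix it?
Bug: An inner join excludes parents with zero children

Fix: Use LEFT JOIN so parents without children still appear (COUNT(c.id) gives 0)

Corrected query:
SELECT p.name, COUNT(c.id) FROM authors p LEFT JOIN novels c ON c.author_id = p.id GROUP BY p.name

Result:
name    | COUNT(c.id)
--------+------------
Asimov  | 1          
Borges  | 0          
Le Guin | 2          
Orwell  | 1          
Tolkien | 3          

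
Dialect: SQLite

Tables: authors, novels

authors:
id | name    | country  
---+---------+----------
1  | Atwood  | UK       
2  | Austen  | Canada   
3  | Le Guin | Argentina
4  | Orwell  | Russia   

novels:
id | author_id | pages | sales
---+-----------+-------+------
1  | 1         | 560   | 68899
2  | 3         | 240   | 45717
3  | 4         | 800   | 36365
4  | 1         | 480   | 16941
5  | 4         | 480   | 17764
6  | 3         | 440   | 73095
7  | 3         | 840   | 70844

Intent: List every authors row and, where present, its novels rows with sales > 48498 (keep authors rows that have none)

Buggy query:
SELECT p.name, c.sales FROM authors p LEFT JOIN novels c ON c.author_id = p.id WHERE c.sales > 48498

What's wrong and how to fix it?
Bug: Filtering c.sales in WHERE discards the NULL rows produced by LEFT JOIN, turning it into an inner join

Fix: Move the right-table condition into the ON clause so unmatched parents are kept

Corrected query:
SELECT p.name, c.sales FROM authors p LEFT JOIN novels c ON c.author_id = p.id AND c.sales > 48498

Result:
name    | sales
--------+------
Atwood  | 68899
Austen  | NULL 
Le Guin | 70844
Le Guin | 73095
Orwell  | NULL 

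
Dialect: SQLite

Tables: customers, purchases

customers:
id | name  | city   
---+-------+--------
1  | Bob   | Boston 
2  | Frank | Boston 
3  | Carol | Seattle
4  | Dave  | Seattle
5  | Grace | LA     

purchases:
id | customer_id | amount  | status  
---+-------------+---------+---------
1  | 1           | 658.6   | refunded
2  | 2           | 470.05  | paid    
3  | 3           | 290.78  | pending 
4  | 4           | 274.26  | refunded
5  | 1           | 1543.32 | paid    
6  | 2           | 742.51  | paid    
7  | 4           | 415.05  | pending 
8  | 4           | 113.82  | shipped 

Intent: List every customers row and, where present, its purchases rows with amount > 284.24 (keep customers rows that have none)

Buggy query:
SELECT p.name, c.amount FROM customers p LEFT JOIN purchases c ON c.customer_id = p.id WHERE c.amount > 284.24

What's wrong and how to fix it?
Bug: A WHERE condition on the right-hand table after LEFT JOIN drops unmatched parents

Fix: Put 'c.amount > 284.24' in the JOIN's ON clause instead of WHERE

Corrected query:
SELECT p.name, c.amount FROM customers p LEFT JOIN purchases c ON c.customer_id = p.id AND c.amount > 284.24

Result:
name  | amount 
------+--------
Bob   | 658.6  
Bob   | 1543.32
Frank | 470.05 
Frank | 742.51 
Carol | 290.78 
Dave  | 415.05 
Grace | NULL   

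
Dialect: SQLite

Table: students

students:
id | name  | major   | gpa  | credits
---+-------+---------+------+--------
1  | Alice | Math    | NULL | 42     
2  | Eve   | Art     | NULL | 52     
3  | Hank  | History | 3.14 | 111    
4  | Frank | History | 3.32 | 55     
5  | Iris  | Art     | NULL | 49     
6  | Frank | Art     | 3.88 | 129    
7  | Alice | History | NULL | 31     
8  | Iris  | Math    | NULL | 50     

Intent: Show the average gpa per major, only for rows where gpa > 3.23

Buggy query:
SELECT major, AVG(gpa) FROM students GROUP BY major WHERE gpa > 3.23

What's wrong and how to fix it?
Bug: Row-level WHERE must come before GROUP BY in the clause order

Fix: Move the WHERE clause before GROUP BY

Corrected query:
SELECT major, AVG(gpa) FROM students WHERE gpa > 3.23 GROUP BY major

Result:
major   | AVG(gpa)
--------+---------
Art     | 3.88    
History | 3.32    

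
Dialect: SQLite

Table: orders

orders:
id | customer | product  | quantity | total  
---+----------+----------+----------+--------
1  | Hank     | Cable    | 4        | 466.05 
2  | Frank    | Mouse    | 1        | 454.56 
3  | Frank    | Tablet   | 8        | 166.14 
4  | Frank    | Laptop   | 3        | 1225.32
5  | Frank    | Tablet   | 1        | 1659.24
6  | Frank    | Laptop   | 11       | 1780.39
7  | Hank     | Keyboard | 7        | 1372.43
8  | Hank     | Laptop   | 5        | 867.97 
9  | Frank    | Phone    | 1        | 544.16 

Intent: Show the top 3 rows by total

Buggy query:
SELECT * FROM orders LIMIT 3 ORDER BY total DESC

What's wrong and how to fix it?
Bug: LIMIT must come after ORDER BY

Fix: Swap the clauses: ORDER BY first, then LIMIT

Corrected query:
SELECT * FROM orders ORDER BY total DESC LIMIT 3

Result:
id | customer | product  | quantity | total  
---+----------+----------+----------+--------
6  | Frank    | Laptop   | 11       | 1780.39
5  | Frank    | Tablet   | 1        | 1659.24
7  | Hank     | Keyboard | 7        | 1372.43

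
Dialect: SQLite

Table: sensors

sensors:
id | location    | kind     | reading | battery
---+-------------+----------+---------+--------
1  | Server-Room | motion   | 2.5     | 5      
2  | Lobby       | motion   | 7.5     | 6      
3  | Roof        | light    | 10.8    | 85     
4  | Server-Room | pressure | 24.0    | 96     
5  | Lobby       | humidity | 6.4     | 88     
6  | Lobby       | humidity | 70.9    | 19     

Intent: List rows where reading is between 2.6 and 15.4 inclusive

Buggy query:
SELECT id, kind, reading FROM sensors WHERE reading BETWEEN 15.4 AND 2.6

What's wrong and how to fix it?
Bug: BETWEEN expects the lower bound first; with 15.4 AND 2.6 the range is empty

Fix: Write BETWEEN 2.6 AND 15.4

Corrected query:
SELECT id, kind, reading FROM sensors WHERE reading BETWEEN 2.6 AND 15.4

Result:
id | kind     | reading
---+----------+--------
2  | motion   | 7.5    
3  | light    | 10.8   
5  | humidity | 6.4    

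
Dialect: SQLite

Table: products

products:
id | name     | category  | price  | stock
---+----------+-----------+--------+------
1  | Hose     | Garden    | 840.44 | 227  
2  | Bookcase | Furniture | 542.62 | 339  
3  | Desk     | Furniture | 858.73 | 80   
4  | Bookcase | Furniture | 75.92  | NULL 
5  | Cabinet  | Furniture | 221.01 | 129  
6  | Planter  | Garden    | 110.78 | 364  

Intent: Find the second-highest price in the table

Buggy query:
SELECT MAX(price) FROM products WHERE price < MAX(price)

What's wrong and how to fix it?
Bug: MAX(price) on the right of the comparison is an aggregate-in-WHERE error

Fix: Put the inner MAX in a scalar subquery

Corrected query:
SELECT MAX(price) FROM products WHERE price < (SELECT MAX(price) FROM products)

Result:
MAX(price)
----------
840.44    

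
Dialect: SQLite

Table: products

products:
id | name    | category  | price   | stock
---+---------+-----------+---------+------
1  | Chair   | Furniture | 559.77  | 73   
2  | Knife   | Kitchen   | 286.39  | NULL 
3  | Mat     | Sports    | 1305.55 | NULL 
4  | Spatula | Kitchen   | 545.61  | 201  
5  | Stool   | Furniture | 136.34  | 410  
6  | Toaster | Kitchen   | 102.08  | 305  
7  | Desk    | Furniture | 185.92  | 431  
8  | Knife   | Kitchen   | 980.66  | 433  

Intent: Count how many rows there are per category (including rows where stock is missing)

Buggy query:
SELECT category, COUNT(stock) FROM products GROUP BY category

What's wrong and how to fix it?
Bug: COUNT(stock) skips NULLs, so groups with missing stock are undercounted

Fix: Use COUNT(*) to count all rows regardless of NULL

Corrected query:
SELECT category, COUNT(*) FROM products GROUP BY category

Result:
category  | COUNT(*)
----------+---------
Furniture | 3       
Kitchen   | 4       
Sports    | 1       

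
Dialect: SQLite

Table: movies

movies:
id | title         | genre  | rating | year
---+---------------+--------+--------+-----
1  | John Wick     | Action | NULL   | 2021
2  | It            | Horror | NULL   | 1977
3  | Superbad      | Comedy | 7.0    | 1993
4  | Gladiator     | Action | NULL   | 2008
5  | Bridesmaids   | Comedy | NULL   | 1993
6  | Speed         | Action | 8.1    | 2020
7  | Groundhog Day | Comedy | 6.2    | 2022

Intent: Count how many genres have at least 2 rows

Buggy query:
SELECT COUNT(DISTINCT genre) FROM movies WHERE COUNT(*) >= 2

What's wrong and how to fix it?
Bug: WHERE filters individual rows, not groups, so a group-level COUNT is invalid there

Fix: Use a subquery that GROUPs and filters with HAVING, then count its rows

Corrected query:
SELECT COUNT(*) FROM (SELECT genre FROM movies GROUP BY genre HAVING COUNT(*) >= 2)

Result:
COUNT(*)
--------
2       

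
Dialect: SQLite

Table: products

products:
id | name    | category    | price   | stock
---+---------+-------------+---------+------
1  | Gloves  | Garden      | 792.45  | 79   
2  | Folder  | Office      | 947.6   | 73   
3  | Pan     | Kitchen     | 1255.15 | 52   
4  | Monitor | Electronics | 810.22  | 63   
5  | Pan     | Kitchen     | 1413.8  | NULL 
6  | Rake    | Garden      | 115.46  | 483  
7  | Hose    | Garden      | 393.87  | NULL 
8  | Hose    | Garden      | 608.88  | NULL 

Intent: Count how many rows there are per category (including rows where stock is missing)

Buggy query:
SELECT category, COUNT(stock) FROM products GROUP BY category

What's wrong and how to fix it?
Bug: COUNT(stock) skips NULLs, so groups with missing stock are undercounted

Fix: Use COUNT(*) to count all rows regardless of NULL

Corrected query:
SELECT category, COUNT(*) FROM products GROUP BY category

Result:
category    | COUNT(*)
------------+---------
Electronics | 1       
Garden      | 4       
Kitchen     | 2       
Office      | 1       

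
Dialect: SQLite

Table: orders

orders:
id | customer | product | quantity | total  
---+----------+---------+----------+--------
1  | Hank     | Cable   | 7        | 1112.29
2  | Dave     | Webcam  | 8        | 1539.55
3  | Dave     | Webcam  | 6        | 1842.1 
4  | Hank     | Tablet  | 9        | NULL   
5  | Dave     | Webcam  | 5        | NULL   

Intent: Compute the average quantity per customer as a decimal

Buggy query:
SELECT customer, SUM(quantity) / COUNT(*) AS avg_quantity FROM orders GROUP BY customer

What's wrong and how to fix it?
Bug: SUM(quantity) and COUNT(*) are both integers; the division truncates the fractional part

Fix: Cast one side to REAL so the division keeps the fractional part

Corrected query:
SELECT customer, SUM(quantity) * 1.0 / COUNT(*) AS avg_quantity FROM orders GROUP BY customer

Result:
customer | avg_quantity
---------+-------------
Dave     | 6.333333    
Hank     | 8           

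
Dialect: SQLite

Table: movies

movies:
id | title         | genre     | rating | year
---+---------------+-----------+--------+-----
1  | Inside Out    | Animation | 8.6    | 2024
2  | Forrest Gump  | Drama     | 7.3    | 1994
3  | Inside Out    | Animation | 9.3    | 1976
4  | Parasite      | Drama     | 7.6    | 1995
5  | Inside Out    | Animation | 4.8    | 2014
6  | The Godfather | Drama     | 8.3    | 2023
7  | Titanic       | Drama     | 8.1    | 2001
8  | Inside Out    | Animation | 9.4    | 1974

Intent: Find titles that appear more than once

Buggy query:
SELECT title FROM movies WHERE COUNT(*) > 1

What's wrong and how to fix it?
Bug: WHERE can't reference COUNT(*); aggregates are computed after WHERE

Fix: GROUP BY title, then filter groups with HAVING COUNT(*) > 1

Corrected query:
SELECT title FROM movies GROUP BY title HAVING COUNT(*) > 1

Result:
title     
----------
Inside Out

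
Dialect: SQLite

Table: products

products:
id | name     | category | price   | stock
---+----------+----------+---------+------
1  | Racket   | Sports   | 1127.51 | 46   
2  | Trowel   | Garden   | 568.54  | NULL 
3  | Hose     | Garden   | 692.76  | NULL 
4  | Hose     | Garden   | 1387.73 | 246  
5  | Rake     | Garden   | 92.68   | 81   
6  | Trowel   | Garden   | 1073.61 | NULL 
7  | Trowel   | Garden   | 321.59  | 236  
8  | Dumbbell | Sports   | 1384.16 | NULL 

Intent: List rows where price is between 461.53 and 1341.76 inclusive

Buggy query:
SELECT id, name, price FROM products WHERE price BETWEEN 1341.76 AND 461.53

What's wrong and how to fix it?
Bug: BETWEEN expects the lower bound first; with 1341.76 AND 461.53 the range is empty

Fix: Write BETWEEN 461.53 AND 1341.76

Corrected query:
SELECT id, name, price FROM products WHERE price BETWEEN 461.53 AND 1341.76

Result:
id | name   | price  
---+--------+--------
1  | Racket | 1127.51
2  | Trowel | 568.54 
3  | Hose   | 692.76 
6  | Trowel | 1073.61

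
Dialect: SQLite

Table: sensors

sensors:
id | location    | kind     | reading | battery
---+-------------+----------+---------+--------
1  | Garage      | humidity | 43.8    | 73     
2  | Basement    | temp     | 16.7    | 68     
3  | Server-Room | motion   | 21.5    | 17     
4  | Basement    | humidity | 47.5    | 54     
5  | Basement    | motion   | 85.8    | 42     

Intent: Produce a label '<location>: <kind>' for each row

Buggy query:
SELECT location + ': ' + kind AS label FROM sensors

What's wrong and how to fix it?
Bug: '+' is numeric addition; on text columns SQLite converts them to 0 instead of concatenating

Fix: Use the || operator for string concatenation

Corrected query:
SELECT location || ': ' || kind AS label FROM sensors

Result:
label              
-------------------
Garage: humidity   
Basement: temp     
Server-Room: motion
Basement: humidity 
Basement: motion   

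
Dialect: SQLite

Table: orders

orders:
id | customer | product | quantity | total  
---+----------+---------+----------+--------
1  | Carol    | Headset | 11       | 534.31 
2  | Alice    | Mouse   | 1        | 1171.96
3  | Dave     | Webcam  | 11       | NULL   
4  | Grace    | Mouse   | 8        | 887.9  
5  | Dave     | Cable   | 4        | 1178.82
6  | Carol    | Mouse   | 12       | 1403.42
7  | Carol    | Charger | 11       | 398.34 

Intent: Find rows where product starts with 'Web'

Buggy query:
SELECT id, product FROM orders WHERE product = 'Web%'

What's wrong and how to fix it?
Bug: Wildcards only work with LIKE; '=' treats '%' as a literal character

Fix: Replace '=' with LIKE so 'Web%' is treated as a pattern

Corrected query:
SELECT id, product FROM orders WHERE product LIKE 'Web%'

Result:
id | product
---+--------
3  | Webcam 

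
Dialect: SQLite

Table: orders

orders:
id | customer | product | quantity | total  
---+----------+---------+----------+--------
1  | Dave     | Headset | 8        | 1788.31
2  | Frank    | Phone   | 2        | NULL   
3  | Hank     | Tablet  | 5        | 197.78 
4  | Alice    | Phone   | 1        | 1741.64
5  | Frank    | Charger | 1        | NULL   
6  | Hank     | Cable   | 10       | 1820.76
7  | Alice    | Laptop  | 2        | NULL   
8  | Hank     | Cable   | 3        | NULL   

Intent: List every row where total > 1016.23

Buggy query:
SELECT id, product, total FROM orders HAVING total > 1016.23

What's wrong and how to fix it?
Bug: This is a non-aggregate query (no GROUP BY, no aggregates), so in SQLite the HAVING clause is invalid here; a row-level condition belongs in WHERE

Fix: Replace HAVING with WHERE since the condition applies to individual rows

Corrected query:
SELECT id, product, total FROM orders WHERE total > 1016.23

Result:
id | product | total  
---+---------+--------
1  | Headset | 1788.31
4  | Phone   | 1741.64
6  | Cable   | 1820.76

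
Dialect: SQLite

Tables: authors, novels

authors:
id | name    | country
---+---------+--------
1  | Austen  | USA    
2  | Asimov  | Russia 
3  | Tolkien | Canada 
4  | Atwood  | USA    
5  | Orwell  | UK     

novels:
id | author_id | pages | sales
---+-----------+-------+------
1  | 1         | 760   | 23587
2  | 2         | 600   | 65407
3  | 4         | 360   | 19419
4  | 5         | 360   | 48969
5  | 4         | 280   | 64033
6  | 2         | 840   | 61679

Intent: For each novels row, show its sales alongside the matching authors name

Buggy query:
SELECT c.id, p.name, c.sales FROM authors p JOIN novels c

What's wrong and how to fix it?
Bug: Missing join condition: each novels row is matched to all authors rows instead of just its own

Fix: Add ON c.author_id = p.id to the JOIN

Corrected query:
SELECT c.id, p.name, c.sales FROM authors p JOIN novels c ON c.author_id = p.id

Result:
id | name   | sales
---+--------+------
1  | Austen | 23587
2  | Asimov | 65407
3  | Atwood | 19419
4  | Orwell | 48969
5  | Atwood | 64033
6  | Asimov | 61679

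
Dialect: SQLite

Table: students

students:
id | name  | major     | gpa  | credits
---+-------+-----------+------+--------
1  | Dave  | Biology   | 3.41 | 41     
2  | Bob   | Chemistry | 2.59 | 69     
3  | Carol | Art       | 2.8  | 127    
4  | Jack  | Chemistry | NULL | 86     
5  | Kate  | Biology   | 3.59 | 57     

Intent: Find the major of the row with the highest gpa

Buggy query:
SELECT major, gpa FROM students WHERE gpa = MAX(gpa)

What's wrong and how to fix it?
Bug: WHERE is evaluated per row; an aggregate over the whole table isn't defined there

Fix: Use a subquery: WHERE gpa = (SELECT MAX(gpa) FROM students)

Corrected query:
SELECT major, gpa FROM students WHERE gpa = (SELECT MAX(gpa) FROM students)

Result:
major   | gpa 
--------+-----
Biology | 3.59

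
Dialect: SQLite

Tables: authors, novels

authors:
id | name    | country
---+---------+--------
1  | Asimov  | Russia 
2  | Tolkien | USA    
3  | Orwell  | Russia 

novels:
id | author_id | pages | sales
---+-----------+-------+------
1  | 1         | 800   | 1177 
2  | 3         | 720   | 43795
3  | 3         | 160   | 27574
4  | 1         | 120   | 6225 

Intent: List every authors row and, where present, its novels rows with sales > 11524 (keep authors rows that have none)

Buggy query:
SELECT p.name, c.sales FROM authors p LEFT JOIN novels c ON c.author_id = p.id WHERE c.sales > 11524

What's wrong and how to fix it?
Bug: Filtering c.sales in WHERE discards the NULL rows produced by LEFT JOIN, turning it into an inner join

Fix: Put 'c.sales > 11524' in the JOIN's ON clause instead of WHERE

Corrected query:
SELECT p.name, c.sales FROM authors p LEFT JOIN novels c ON c.author_id = p.id AND c.sales > 11524

Result:
name    | sales
--------+------
Asimov  | NULL 
Tolkien | NULL 
Orwell  | 27574
Orwell  | 43795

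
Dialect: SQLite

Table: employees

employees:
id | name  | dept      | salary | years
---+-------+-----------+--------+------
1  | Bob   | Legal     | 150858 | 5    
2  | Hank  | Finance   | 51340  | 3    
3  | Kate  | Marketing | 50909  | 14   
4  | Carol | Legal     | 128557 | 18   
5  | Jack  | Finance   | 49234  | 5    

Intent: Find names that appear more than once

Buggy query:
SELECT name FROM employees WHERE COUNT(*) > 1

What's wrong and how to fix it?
Bug: COUNT(*) is an aggregate and cannot be used in WHERE

Fix: Group first, then use HAVING for the count condition

Corrected query:
SELECT name FROM employees GROUP BY name HAVING COUNT(*) > 1

Result:
(no rows)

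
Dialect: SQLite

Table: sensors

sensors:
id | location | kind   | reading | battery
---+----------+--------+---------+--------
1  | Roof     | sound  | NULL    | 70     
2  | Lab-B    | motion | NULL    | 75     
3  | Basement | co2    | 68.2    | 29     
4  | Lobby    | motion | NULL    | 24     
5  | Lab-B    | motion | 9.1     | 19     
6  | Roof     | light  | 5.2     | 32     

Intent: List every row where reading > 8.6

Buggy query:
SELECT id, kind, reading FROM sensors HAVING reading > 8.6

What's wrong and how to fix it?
Bug: This is a non-aggregate query (no GROUP BY, no aggregates), so in SQLite the HAVING clause is invalid here; a row-level condition belongs in WHERE

Fix: Replace HAVING with WHERE since the condition applies to individual rows

Corrected query:
SELECT id, kind, reading FROM sensors WHERE reading > 8.6

Result:
id | kind   | reading
---+--------+--------
3  | co2    | 68.2   
5  | motion | 9.1    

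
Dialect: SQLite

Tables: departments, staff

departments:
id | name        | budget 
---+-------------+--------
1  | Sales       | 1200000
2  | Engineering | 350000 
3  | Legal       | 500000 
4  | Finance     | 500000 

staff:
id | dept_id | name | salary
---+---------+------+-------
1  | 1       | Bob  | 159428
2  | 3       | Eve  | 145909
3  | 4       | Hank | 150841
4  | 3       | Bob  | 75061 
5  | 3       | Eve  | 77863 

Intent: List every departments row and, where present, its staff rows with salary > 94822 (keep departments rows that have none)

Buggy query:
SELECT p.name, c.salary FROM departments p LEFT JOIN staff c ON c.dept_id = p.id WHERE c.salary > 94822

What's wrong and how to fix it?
Bug: Filtering c.salary in WHERE discards the NULL rows produced by LEFT JOIN, turning it into an inner join

Fix: Put 'c.salary > 94822' in the JOIN's ON clause instead of WHERE

Corrected query:
SELECT p.name, c.salary FROM departments p LEFT JOIN staff c ON c.dept_id = p.id AND c.salary > 94822

Result:
name        | salary
------------+-------
Sales       | 159428
Engineering | NULL  
Legal       | 145909
Finance     | 150841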